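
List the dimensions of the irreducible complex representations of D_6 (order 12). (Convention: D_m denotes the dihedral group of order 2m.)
Dimensions: 1, 1, 1, 1, 2, 2

Working: There are 6 irreducibles (= number of conjugacy classes). Their dimensions d_i satisfy sum d_i^2 = |G| = 12: 1 + 1 + 1 + 1 + 4 + 4 = 12.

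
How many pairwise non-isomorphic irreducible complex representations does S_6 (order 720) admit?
11

Working: The number of irreducible complex representations of a finite group equals its number of conjugacy classes. Conjugacy classes in S_6 correspond to cycle types, i.e. partitions of 6; there are p(6) = 11 of them, so S_6 (order 720) has exactly 11 irreducible complex representations.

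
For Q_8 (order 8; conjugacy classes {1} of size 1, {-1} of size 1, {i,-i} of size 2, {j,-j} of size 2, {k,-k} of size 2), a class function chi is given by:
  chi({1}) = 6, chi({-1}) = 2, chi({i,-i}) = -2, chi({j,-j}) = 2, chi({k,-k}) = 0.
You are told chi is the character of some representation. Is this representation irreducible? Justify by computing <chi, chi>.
Not irreducible (reducible): <chi, chi> = 7 > 1.

Why: <chi, chi> = (1/|G|) sum_C |C| * |chi(C)|^2 = (1/8)[1*|6|^2 + 1*|2|^2 + 2*|-2|^2 + 2*|2|^2 + 2*|0|^2]
  = (1/8)[(36) + (4) + (8) + (8) + (0)] = 56/8 = 7.
A character is irreducible iff <chi, chi> = 1, so this representation is reducible.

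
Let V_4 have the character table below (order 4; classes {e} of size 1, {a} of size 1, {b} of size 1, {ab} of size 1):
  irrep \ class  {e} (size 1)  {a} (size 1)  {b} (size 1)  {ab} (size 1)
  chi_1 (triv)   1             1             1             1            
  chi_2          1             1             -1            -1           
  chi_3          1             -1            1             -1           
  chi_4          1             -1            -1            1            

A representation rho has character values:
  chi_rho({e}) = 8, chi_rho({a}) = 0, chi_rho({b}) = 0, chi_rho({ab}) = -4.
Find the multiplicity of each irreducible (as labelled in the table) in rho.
Multiplicities: chi_1: 1, chi_2: 3, chi_3: 3, chi_4: 1.

Proof sketch: Use <chi_rho, chi> = (1/|G|) sum_C |C| * chi_rho(C) * conj(chi(C)) with |G| = 4 for each irreducible chi in the table:
  <chi_rho, chi_1> = (1/4)[1*(8)*conj(1) + 1*(0)*conj(1) + 1*(0)*conj(1) + 1*(-4)*conj(1)]
      = (1/4)[(8) + (0) + (0) + (-4)] = 4/4 = 1
  <chi_rho, chi_2> = (1/4)[1*(8)*conj(1) + 1*(0)*conj(1) + 1*(0)*conj(-1) + 1*(-4)*conj(-1)]
      = (1/4)[(8) + (0) + (0) + (4)] = 12/4 = 3
  <chi_rho, chi_3> = (1/4)[1*(8)*conj(1) + 1*(0)*conj(-1) + 1*(0)*conj(1) + 1*(-4)*conj(-1)]
      = (1/4)[(8) + (0) + (0) + (4)] = 12/4 = 3
  <chi_rho, chi_4> = (1/4)[1*(8)*conj(1) + 1*(0)*conj(-1) + 1*(0)*conj(-1) + 1*(-4)*conj(1)]
      = (1/4)[(8) + (0) + (0) + (-4)] = 4/4 = 1
Dimension check: dim(rho) = sum (mult * dim) = 1*1 + 3*1 + 3*1 + 1*1 = 8 = chi_rho(e) = 8.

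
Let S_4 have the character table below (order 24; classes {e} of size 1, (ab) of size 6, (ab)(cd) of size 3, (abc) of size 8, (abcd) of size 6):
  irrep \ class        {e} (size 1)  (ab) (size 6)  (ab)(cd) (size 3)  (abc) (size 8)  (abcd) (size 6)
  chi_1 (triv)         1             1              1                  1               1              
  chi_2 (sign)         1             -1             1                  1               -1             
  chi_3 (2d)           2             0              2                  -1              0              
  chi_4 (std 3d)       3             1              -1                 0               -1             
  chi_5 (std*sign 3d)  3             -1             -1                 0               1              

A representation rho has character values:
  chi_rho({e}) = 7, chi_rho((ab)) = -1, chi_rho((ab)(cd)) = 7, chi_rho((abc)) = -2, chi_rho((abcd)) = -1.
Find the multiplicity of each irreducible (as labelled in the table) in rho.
Multiplicities: chi_1: 0, chi_2: 1, chi_3: 3, chi_4: 0, chi_5: 0.

Proof sketch: Use <chi_rho, chi> = (1/|G|) sum_C |C| * chi_rho(C) * conj(chi(C)) with |G| = 24 for each irreducible chi in the table:
  <chi_rho, chi_1> = (1/24)[1*(7)*conj(1) + 6*(-1)*conj(1) + 3*(7)*conj(1) + 8*(-2)*conj(1) + 6*(-1)*conj(1)]
      = (1/24)[(7) + (-6) + (21) + (-16) + (-6)] = 0/24 = 0
  <chi_rho, chi_2> = (1/24)[1*(7)*conj(1) + 6*(-1)*conj(-1) + 3*(7)*conj(1) + 8*(-2)*conj(1) + 6*(-1)*conj(-1)]
      = (1/24)[(7) + (6) + (21) + (-16) + (6)] = 24/24 = 1
  <chi_rho, chi_3> = (1/24)[1*(7)*conj(2) + 6*(-1)*conj(0) + 3*(7)*conj(2) + 8*(-2)*conj(-1) + 6*(-1)*conj(0)]
      = (1/24)[(14) + (0) + (42) + (16) + (0)] = 72/24 = 3
  <chi_rho, chi_4> = (1/24)[1*(7)*conj(3) + 6*(-1)*conj(1) + 3*(7)*conj(-1) + 8*(-2)*conj(0) + 6*(-1)*conj(-1)]
      = (1/24)[(21) + (-6) + (-21) + (0) + (6)] = 0/24 = 0
  <chi_rho, chi_5> = (1/24)[1*(7)*conj(3) + 6*(-1)*conj(-1) + 3*(7)*conj(-1) + 8*(-2)*conj(0) + 6*(-1)*conj(1)]
      = (1/24)[(21) + (6) + (-21) + (0) + (-6)] = 0/24 = 0
Dimension check: dim(rho) = sum (mult * dim) = 0*1 + 1*1 + 3*2 + 0*3 + 0*3 = 7 = chi_rho(e) = 7.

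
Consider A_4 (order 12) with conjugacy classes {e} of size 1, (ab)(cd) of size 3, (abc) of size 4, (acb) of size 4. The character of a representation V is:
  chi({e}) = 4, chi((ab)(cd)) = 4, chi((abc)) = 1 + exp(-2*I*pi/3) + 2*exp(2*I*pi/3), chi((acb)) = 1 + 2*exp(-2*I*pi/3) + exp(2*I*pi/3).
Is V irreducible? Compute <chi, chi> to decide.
Not irreducible (reducible): <chi, chi> = 6 > 1.

Working: <chi, chi> = (1/|G|) sum_C |C| * |chi(C)|^2 = (1/12)[1*|4|^2 + 3*|4|^2 + 4*|1 + exp(-2*I*pi/3) + 2*exp(2*I*pi/3)|^2 + 4*|1 + 2*exp(-2*I*pi/3) + exp(2*I*pi/3)|^2]
  = (1/12)[(16) + (48) + (4) + (4)] = 72/12 = 6.
(Exp terms are combined using exp(i*s)*conj(exp(i*t)) = exp(i*(s-t)), and sums of them are collapsed using the identity that for every m > 1 the m distinct m-th roots of unity sum to 0, e.g. 1 + exp(2*I*pi/3) + exp(-2*I*pi/3) = 0.)
A character is irreducible iff <chi, chi> = 1, so this representation is reducible.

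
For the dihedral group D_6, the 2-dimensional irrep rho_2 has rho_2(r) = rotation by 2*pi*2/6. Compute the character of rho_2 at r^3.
chi_{rho_2}(r^3) = 2*cos(2*pi*2*3/6) = 2

Derivation: rho_2(r^3) is rotation by angle 2*pi*2*3/6, whose trace is 2*cos(2*pi*2*3/6) = 2.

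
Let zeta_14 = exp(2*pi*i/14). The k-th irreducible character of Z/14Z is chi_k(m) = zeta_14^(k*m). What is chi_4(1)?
chi_4(1) = zeta_14^4 = exp(4*I*pi/7)

chi_4(1) = zeta_14^(4*1) = zeta_14^4. Since zeta_14^14 = 1, this equals zeta_14^4 = exp(2*pi*i*4/14) = exp(4*I*pi/7).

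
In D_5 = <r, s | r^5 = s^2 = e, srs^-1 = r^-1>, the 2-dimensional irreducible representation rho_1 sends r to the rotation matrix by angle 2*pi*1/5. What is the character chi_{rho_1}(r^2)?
chi_{rho_1}(r^2) = 2*cos(2*pi*1*2/5) = -sqrt(5)/2 - 1/2

Justification: rho_1(r^2) is rotation by angle 2*pi*1*2/5, whose trace is 2*cos(2*pi*1*2/5) = -sqrt(5)/2 - 1/2.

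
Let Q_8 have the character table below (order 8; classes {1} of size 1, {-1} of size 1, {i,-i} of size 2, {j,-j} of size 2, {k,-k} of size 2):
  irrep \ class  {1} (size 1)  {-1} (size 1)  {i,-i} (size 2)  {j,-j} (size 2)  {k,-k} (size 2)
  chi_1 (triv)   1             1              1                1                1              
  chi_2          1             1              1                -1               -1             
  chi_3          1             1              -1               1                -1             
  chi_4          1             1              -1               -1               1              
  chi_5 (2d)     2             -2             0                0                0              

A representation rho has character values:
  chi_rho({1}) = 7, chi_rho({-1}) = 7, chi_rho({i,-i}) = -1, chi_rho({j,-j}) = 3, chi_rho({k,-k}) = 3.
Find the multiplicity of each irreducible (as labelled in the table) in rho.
Multiplicities: chi_1: 3, chi_2: 0, chi_3: 2, chi_4: 2, chi_5: 0.

Use <chi_rho, chi> = (1/|G|) sum_C |C| * chi_rho(C) * conj(chi(C)) with |G| = 8 for each irreducible chi in the table:
  <chi_rho, chi_1> = (1/8)[1*(7)*conj(1) + 1*(7)*conj(1) + 2*(-1)*conj(1) + 2*(3)*conj(1) + 2*(3)*conj(1)]
      = (1/8)[(7) + (7) + (-2) + (6) + (6)] = 24/8 = 3
  <chi_rho, chi_2> = (1/8)[1*(7)*conj(1) + 1*(7)*conj(1) + 2*(-1)*conj(1) + 2*(3)*conj(-1) + 2*(3)*conj(-1)]
      = (1/8)[(7) + (7) + (-2) + (-6) + (-6)] = 0/8 = 0
  <chi_rho, chi_3> = (1/8)[1*(7)*conj(1) + 1*(7)*conj(1) + 2*(-1)*conj(-1) + 2*(3)*conj(1) + 2*(3)*conj(-1)]
      = (1/8)[(7) + (7) + (2) + (6) + (-6)] = 16/8 = 2
  <chi_rho, chi_4> = (1/8)[1*(7)*conj(1) + 1*(7)*conj(1) + 2*(-1)*conj(-1) + 2*(3)*conj(-1) + 2*(3)*conj(1)]
      = (1/8)[(7) + (7) + (2) + (-6) + (6)] = 16/8 = 2
  <chi_rho, chi_5> = (1/8)[1*(7)*conj(2) + 1*(7)*conj(-2) + 2*(-1)*conj(0) + 2*(3)*conj(0) + 2*(3)*conj(0)]
      = (1/8)[(14) + (-14) + (0) + (0) + (0)] = 0/8 = 0
Dimension check: dim(rho) = sum (mult * dim) = 3*1 + 0*1 + 2*1 + 2*1 + 0*2 = 7 = chi_rho(e) = 7.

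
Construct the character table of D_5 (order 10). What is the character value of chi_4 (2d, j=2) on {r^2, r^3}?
Conjugacy classes: {e} of size 1, {r^1, r^4} of size 2, {r^2, r^3} of size 2, {s, sr, ..., sr^4} of size 5.
Character table:
  irrep \ class              {e} (size 1)  {r^1, r^4} (size 2)  {r^2, r^3} (size 2)  {s, sr, ..., sr^4} (size 5)
  chi_1 (triv)               1             1                    1                    1                          
  chi_2 (sign: r->1, s->-1)  1             1                    1                    -1                         
  chi_3 (2d, j=1)            2             -1/2 + sqrt(5)/2     -sqrt(5)/2 - 1/2     0                          
  chi_4 (2d, j=2)            2             -sqrt(5)/2 - 1/2     -1/2 + sqrt(5)/2     0                          

Spot check: chi_4 (2d, j=2) on {r^2, r^3} = -1/2 + sqrt(5)/2.

Solution. D_5 has order 2*5 = 10 with 4 conjugacy classes, hence 4 irreducibles. Sum of squared dims 1 + 1 + 4 + 4 = 10 = |G|. Linear characters come from the abelianisation; the 2-dimensional irreps have character r^k -> 2*cos(2*pi*j*k/5), reflections -> 0.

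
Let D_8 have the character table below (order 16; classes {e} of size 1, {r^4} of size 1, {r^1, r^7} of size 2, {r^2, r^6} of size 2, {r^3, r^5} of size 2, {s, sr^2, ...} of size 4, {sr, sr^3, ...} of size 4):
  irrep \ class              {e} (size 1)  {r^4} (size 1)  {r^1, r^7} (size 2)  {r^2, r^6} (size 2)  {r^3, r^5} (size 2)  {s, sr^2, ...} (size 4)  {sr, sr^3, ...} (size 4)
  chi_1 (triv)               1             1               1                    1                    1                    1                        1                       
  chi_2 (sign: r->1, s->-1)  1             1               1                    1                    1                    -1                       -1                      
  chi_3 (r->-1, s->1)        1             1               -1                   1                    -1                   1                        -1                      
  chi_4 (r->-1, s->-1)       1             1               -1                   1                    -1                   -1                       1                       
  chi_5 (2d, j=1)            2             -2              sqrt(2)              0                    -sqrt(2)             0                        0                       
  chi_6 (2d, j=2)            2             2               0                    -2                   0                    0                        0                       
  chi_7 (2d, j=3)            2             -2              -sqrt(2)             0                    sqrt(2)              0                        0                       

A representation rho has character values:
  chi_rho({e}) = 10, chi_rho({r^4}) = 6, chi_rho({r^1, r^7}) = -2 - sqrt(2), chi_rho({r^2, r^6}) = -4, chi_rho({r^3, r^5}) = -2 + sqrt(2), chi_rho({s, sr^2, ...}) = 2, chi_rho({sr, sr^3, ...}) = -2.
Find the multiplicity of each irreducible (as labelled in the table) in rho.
Multiplicities: chi_1: 0, chi_2: 0, chi_3: 2, chi_4: 0, chi_5: 0, chi_6: 3, chi_7: 1.

Solution. Use <chi_rho, chi> = (1/|G|) sum_C |C| * chi_rho(C) * conj(chi(C)) with |G| = 16 for each irreducible chi in the table:
  <chi_rho, chi_1> = (1/16)[1*(10)*conj(1) + 1*(6)*conj(1) + 2*(-2 - sqrt(2))*conj(1) + 2*(-4)*conj(1) + 2*(-2 + sqrt(2))*conj(1) + 4*(2)*conj(1) + 4*(-2)*conj(1)]
      = (1/16)[(10) + (6) + (-4 - 2*sqrt(2)) + (-8) + (-4 + 2*sqrt(2)) + (8) + (-8)] = 0/16 = 0
  <chi_rho, chi_2> = (1/16)[1*(10)*conj(1) + 1*(6)*conj(1) + 2*(-2 - sqrt(2))*conj(1) + 2*(-4)*conj(1) + 2*(-2 + sqrt(2))*conj(1) + 4*(2)*conj(-1) + 4*(-2)*conj(-1)]
      = (1/16)[(10) + (6) + (-4 - 2*sqrt(2)) + (-8) + (-4 + 2*sqrt(2)) + (-8) + (8)] = 0/16 = 0
  <chi_rho, chi_3> = (1/16)[1*(10)*conj(1) + 1*(6)*conj(1) + 2*(-2 - sqrt(2))*conj(-1) + 2*(-4)*conj(1) + 2*(-2 + sqrt(2))*conj(-1) + 4*(2)*conj(1) + 4*(-2)*conj(-1)]
      = (1/16)[(10) + (6) + (2*sqrt(2) + 4) + (-8) + (4 - 2*sqrt(2)) + (8) + (8)] = 32/16 = 2
  <chi_rho, chi_4> = (1/16)[1*(10)*conj(1) + 1*(6)*conj(1) + 2*(-2 - sqrt(2))*conj(-1) + 2*(-4)*conj(1) + 2*(-2 + sqrt(2))*conj(-1) + 4*(2)*conj(-1) + 4*(-2)*conj(1)]
      = (1/16)[(10) + (6) + (2*sqrt(2) + 4) + (-8) + (4 - 2*sqrt(2)) + (-8) + (-8)] = 0/16 = 0
  <chi_rho, chi_5> = (1/16)[1*(10)*conj(2) + 1*(6)*conj(-2) + 2*(-2 - sqrt(2))*conj(sqrt(2)) + 2*(-4)*conj(0) + 2*(-2 + sqrt(2))*conj(-sqrt(2)) + 4*(2)*conj(0) + 4*(-2)*conj(0)]
      = (1/16)[(20) + (-12) + (-4*sqrt(2) - 4) + (0) + (-4 + 4*sqrt(2)) + (0) + (0)] = 0/16 = 0
  <chi_rho, chi_6> = (1/16)[1*(10)*conj(2) + 1*(6)*conj(2) + 2*(-2 - sqrt(2))*conj(0) + 2*(-4)*conj(-2) + 2*(-2 + sqrt(2))*conj(0) + 4*(2)*conj(0) + 4*(-2)*conj(0)]
      = (1/16)[(20) + (12) + (0) + (16) + (0) + (0) + (0)] = 48/16 = 3
  <chi_rho, chi_7> = (1/16)[1*(10)*conj(2) + 1*(6)*conj(-2) + 2*(-2 - sqrt(2))*conj(-sqrt(2)) + 2*(-4)*conj(0) + 2*(-2 + sqrt(2))*conj(sqrt(2)) + 4*(2)*conj(0) + 4*(-2)*conj(0)]
      = (1/16)[(20) + (-12) + (4 + 4*sqrt(2)) + (0) + (4 - 4*sqrt(2)) + (0) + (0)] = 16/16 = 1
Dimension check: dim(rho) = sum (mult * dim) = 0*1 + 0*1 + 2*1 + 0*1 + 0*2 + 3*2 + 1*2 = 10 = chi_rho(e) = 10.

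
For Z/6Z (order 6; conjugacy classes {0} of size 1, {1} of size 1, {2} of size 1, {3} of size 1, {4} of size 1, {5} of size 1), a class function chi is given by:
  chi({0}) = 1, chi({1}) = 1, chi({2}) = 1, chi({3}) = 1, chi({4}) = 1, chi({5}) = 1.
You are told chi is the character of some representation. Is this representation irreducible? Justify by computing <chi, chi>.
Irreducible: <chi, chi> = 1.

Reasoning: <chi, chi> = (1/|G|) sum_C |C| * |chi(C)|^2 = (1/6)[1*|1|^2 + 1*|1|^2 + 1*|1|^2 + 1*|1|^2 + 1*|1|^2 + 1*|1|^2]
  = (1/6)[(1) + (1) + (1) + (1) + (1) + (1)] = 6/6 = 1.
(Exp terms are combined using exp(i*s)*conj(exp(i*t)) = exp(i*(s-t)), and sums of them are collapsed using the identity that for every m > 1 the m distinct m-th roots of unity sum to 0, e.g. 1 + exp(2*I*pi/3) + exp(-2*I*pi/3) = 0.)
A character is irreducible iff <chi, chi> = 1, so this representation is irreducible.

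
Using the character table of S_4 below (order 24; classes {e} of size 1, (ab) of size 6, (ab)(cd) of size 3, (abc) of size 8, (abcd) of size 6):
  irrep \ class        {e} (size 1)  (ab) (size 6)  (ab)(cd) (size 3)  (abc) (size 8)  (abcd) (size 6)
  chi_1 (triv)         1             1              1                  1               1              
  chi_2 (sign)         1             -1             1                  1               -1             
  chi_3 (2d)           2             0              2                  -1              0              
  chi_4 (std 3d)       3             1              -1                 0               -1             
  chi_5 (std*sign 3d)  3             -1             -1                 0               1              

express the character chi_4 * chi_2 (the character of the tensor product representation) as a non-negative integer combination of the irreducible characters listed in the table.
chi_4 tensor chi_2 = chi_5 (all other irreducibles have multiplicity 0).

Explanation: The character of a tensor product is the pointwise product (chi_4 * chi_2)(C) = chi_4(C) * chi_2(C):
  {e}: (3)*(1), (ab): (1)*(-1), (ab)(cd): (-1)*(1), (abc): (0)*(1), (abcd): (-1)*(-1)
so (chi_4 * chi_2) takes values
  {e} -> 3, (ab) -> -1, (ab)(cd) -> -1, (abc) -> 0, (abcd) -> 1.
Now take the inner product of this character with each irreducible chi from the table, <chi_4*chi_2, chi> = (1/24) sum_C |C| (chi_4*chi_2)(C) conj(chi(C)):
  <chi_4*chi_2, chi_1> = (1/24)[1*(3)*conj(1) + 6*(-1)*conj(1) + 3*(-1)*conj(1) + 8*(0)*conj(1) + 6*(1)*conj(1)]
      = (1/24)[(3) + (-6) + (-3) + (0) + (6)] = 0/24 = 0
  <chi_4*chi_2, chi_2> = (1/24)[1*(3)*conj(1) + 6*(-1)*conj(-1) + 3*(-1)*conj(1) + 8*(0)*conj(1) + 6*(1)*conj(-1)]
      = (1/24)[(3) + (6) + (-3) + (0) + (-6)] = 0/24 = 0
  <chi_4*chi_2, chi_3> = (1/24)[1*(3)*conj(2) + 6*(-1)*conj(0) + 3*(-1)*conj(2) + 8*(0)*conj(-1) + 6*(1)*conj(0)]
      = (1/24)[(6) + (0) + (-6) + (0) + (0)] = 0/24 = 0
  <chi_4*chi_2, chi_4> = (1/24)[1*(3)*conj(3) + 6*(-1)*conj(1) + 3*(-1)*conj(-1) + 8*(0)*conj(0) + 6*(1)*conj(-1)]
      = (1/24)[(9) + (-6) + (3) + (0) + (-6)] = 0/24 = 0
  <chi_4*chi_2, chi_5> = (1/24)[1*(3)*conj(3) + 6*(-1)*conj(-1) + 3*(-1)*conj(-1) + 8*(0)*conj(0) + 6*(1)*conj(1)]
      = (1/24)[(9) + (6) + (3) + (0) + (6)] = 24/24 = 1
Hence the multiplicities are chi_5: 1. Dimension check: dim(chi_4)*dim(chi_2) = 3*1 = 3 and sum (mult * dim) = 1*3 = 3.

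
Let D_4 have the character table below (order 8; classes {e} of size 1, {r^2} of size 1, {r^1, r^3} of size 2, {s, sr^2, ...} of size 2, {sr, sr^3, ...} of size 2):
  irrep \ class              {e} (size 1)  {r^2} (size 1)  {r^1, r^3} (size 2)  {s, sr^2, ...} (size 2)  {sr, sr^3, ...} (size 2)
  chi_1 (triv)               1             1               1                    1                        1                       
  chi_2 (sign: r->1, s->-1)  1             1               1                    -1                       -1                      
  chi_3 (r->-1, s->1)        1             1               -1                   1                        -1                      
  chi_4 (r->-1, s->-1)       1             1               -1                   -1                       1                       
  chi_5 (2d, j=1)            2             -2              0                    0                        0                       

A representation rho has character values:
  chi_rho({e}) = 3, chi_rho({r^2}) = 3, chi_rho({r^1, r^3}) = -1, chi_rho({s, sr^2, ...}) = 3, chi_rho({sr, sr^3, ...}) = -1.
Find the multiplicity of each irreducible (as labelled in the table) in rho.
Multiplicities: chi_1: 1, chi_2: 0, chi_3: 2, chi_4: 0, chi_5: 0.

Solution. Use <chi_rho, chi> = (1/|G|) sum_C |C| * chi_rho(C) * conj(chi(C)) with |G| = 8 for each irreducible chi in the table:
  <chi_rho, chi_1> = (1/8)[1*(3)*conj(1) + 1*(3)*conj(1) + 2*(-1)*conj(1) + 2*(3)*conj(1) + 2*(-1)*conj(1)]
      = (1/8)[(3) + (3) + (-2) + (6) + (-2)] = 8/8 = 1
  <chi_rho, chi_2> = (1/8)[1*(3)*conj(1) + 1*(3)*conj(1) + 2*(-1)*conj(1) + 2*(3)*conj(-1) + 2*(-1)*conj(-1)]
      = (1/8)[(3) + (3) + (-2) + (-6) + (2)] = 0/8 = 0
  <chi_rho, chi_3> = (1/8)[1*(3)*conj(1) + 1*(3)*conj(1) + 2*(-1)*conj(-1) + 2*(3)*conj(1) + 2*(-1)*conj(-1)]
      = (1/8)[(3) + (3) + (2) + (6) + (2)] = 16/8 = 2
  <chi_rho, chi_4> = (1/8)[1*(3)*conj(1) + 1*(3)*conj(1) + 2*(-1)*conj(-1) + 2*(3)*conj(-1) + 2*(-1)*conj(1)]
      = (1/8)[(3) + (3) + (2) + (-6) + (-2)] = 0/8 = 0
  <chi_rho, chi_5> = (1/8)[1*(3)*conj(2) + 1*(3)*conj(-2) + 2*(-1)*conj(0) + 2*(3)*conj(0) + 2*(-1)*conj(0)]
      = (1/8)[(6) + (-6) + (0) + (0) + (0)] = 0/8 = 0
Dimension check: dim(rho) = sum (mult * dim) = 1*1 + 0*1 + 2*1 + 0*1 + 0*2 = 3 = chi_rho(e) = 3.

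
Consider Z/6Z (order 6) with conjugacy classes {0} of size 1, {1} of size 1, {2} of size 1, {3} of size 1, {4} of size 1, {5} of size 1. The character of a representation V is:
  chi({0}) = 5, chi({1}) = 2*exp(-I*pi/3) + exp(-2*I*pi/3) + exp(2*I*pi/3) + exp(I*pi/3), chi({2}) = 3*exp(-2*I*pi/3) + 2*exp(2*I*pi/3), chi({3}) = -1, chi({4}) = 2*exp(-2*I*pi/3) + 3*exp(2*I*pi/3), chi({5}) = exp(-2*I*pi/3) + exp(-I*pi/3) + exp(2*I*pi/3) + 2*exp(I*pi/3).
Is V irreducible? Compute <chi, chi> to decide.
Not irreducible (reducible): <chi, chi> = 7 > 1.

Justification: <chi, chi> = (1/|G|) sum_C |C| * |chi(C)|^2 = (1/6)[1*|5|^2 + 1*|2*exp(-I*pi/3) + exp(-2*I*pi/3) + exp(2*I*pi/3) + exp(I*pi/3)|^2 + 1*|3*exp(-2*I*pi/3) + 2*exp(2*I*pi/3)|^2 + 1*|-1|^2 + 1*|2*exp(-2*I*pi/3) + 3*exp(2*I*pi/3)|^2 + 1*|exp(-2*I*pi/3) + exp(-I*pi/3) + exp(2*I*pi/3) + 2*exp(I*pi/3)|^2]
  = (1/6)[(25) + (1) + (7) + (1) + (7) + (1)] = 42/6 = 7.
(Exp terms are combined using exp(i*s)*conj(exp(i*t)) = exp(i*(s-t)), and sums of them are collapsed using the identity that for every m > 1 the m distinct m-th roots of unity sum to 0, e.g. 1 + exp(2*I*pi/3) + exp(-2*I*pi/3) = 0.)
A character is irreducible iff <chi, chi> = 1, so this representation is reducible.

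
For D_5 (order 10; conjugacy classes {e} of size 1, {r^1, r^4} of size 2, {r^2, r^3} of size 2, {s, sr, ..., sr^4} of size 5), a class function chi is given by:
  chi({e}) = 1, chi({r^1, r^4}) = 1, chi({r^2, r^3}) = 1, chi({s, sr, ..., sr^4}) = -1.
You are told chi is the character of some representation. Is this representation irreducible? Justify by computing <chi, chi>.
Irreducible: <chi, chi> = 1.

Reasoning: <chi, chi> = (1/|G|) sum_C |C| * |chi(C)|^2 = (1/10)[1*|1|^2 + 2*|1|^2 + 2*|1|^2 + 5*|-1|^2]
  = (1/10)[(1) + (2) + (2) + (5)] = 10/10 = 1.
A character is irreducible iff <chi, chi> = 1, so this representation is irreducible.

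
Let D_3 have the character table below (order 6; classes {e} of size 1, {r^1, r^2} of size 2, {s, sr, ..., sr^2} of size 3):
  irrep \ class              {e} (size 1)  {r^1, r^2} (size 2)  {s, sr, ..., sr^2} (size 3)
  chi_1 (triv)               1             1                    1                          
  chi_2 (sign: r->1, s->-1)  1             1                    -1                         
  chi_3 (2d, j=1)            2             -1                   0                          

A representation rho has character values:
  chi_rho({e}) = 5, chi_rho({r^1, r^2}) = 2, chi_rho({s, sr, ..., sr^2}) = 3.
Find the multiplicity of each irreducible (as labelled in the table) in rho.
Multiplicities: chi_1: 3, chi_2: 0, chi_3: 1.

Justification: Use <chi_rho, chi> = (1/|G|) sum_C |C| * chi_rho(C) * conj(chi(C)) with |G| = 6 for each irreducible chi in the table:
  <chi_rho, chi_1> = (1/6)[1*(5)*conj(1) + 2*(2)*conj(1) + 3*(3)*conj(1)]
      = (1/6)[(5) + (4) + (9)] = 18/6 = 3
  <chi_rho, chi_2> = (1/6)[1*(5)*conj(1) + 2*(2)*conj(1) + 3*(3)*conj(-1)]
      = (1/6)[(5) + (4) + (-9)] = 0/6 = 0
  <chi_rho, chi_3> = (1/6)[1*(5)*conj(2) + 2*(2)*conj(-1) + 3*(3)*conj(0)]
      = (1/6)[(10) + (-4) + (0)] = 6/6 = 1
Dimension check: dim(rho) = sum (mult * dim) = 3*1 + 0*1 + 1*2 = 5 = chi_rho(e) = 5.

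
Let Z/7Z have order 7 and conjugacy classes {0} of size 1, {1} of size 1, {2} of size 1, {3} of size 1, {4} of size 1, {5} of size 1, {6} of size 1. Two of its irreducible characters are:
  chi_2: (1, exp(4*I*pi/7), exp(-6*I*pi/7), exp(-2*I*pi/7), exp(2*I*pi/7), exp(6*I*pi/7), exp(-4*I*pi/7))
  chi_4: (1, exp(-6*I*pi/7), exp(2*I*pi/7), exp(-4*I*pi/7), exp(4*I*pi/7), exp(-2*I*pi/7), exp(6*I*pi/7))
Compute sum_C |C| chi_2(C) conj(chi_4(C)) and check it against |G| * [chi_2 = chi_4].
Sum = 0; so <chi_2, chi_4> = 0 (distinct irreducibles are orthogonal).

Proof sketch: Compute term by term over conjugacy classes (|C| * chi_2(C) * conj(chi_4(C))):
  1*(1)*conj(1) + 1*(exp(4*I*pi/7))*conj(exp(-6*I*pi/7)) + 1*(exp(-6*I*pi/7))*conj(exp(2*I*pi/7)) + 1*(exp(-2*I*pi/7))*conj(exp(-4*I*pi/7)) + 1*(exp(2*I*pi/7))*conj(exp(4*I*pi/7)) + 1*(exp(6*I*pi/7))*conj(exp(-2*I*pi/7)) + 1*(exp(-4*I*pi/7))*conj(exp(6*I*pi/7))
  = (1) + (exp(-4*I*pi/7)) + (exp(6*I*pi/7)) + (exp(2*I*pi/7)) + (exp(-2*I*pi/7)) + (exp(-6*I*pi/7)) + (exp(4*I*pi/7))
  = 0.
(Exp terms are combined using exp(i*s)*conj(exp(i*t)) = exp(i*(s-t)), and sums of them are collapsed using the identity that for every m > 1 the m distinct m-th roots of unity sum to 0, e.g. 1 + exp(2*I*pi/3) + exp(-2*I*pi/3) = 0.)
Dividing by |G| = 7 gives 0/7 = 0, matching the row-orthogonality relation <chi_2, chi_4> = [chi_2 = chi_4].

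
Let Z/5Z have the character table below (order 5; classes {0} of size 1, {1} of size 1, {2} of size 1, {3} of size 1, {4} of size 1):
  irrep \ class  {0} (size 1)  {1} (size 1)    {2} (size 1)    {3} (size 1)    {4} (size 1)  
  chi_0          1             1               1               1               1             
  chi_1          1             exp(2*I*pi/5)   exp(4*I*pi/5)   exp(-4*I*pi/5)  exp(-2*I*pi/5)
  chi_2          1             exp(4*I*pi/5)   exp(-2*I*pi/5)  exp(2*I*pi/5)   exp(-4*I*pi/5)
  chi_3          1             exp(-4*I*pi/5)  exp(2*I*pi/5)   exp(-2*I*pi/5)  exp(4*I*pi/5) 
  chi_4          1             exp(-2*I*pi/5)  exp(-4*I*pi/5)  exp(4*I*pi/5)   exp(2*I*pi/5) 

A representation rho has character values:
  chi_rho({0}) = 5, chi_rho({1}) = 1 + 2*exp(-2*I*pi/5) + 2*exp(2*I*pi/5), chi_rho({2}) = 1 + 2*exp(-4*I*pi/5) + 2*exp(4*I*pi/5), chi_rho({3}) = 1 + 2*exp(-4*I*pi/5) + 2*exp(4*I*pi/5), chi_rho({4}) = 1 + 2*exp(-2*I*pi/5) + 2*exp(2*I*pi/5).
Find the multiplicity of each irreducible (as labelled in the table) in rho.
Multiplicities: chi_0: 1, chi_1: 2, chi_2: 0, chi_3: 0, chi_4: 2.

Use <chi_rho, chi> = (1/|G|) sum_C |C| * chi_rho(C) * conj(chi(C)) with |G| = 5 for each irreducible chi in the table:
  <chi_rho, chi_0> = (1/5)[1*(5)*conj(1) + 1*(1 + 2*exp(-2*I*pi/5) + 2*exp(2*I*pi/5))*conj(1) + 1*(1 + 2*exp(-4*I*pi/5) + 2*exp(4*I*pi/5))*conj(1) + 1*(1 + 2*exp(-4*I*pi/5) + 2*exp(4*I*pi/5))*conj(1) + 1*(1 + 2*exp(-2*I*pi/5) + 2*exp(2*I*pi/5))*conj(1)]
      = (1/5)[(5) + (1 + 2*exp(-2*I*pi/5) + 2*exp(2*I*pi/5)) + (1 + 2*exp(-4*I*pi/5) + 2*exp(4*I*pi/5)) + (1 + 2*exp(-4*I*pi/5) + 2*exp(4*I*pi/5)) + (1 + 2*exp(-2*I*pi/5) + 2*exp(2*I*pi/5))] = 5/5 = 1
  <chi_rho, chi_1> = (1/5)[1*(5)*conj(1) + 1*(1 + 2*exp(-2*I*pi/5) + 2*exp(2*I*pi/5))*conj(exp(2*I*pi/5)) + 1*(1 + 2*exp(-4*I*pi/5) + 2*exp(4*I*pi/5))*conj(exp(4*I*pi/5)) + 1*(1 + 2*exp(-4*I*pi/5) + 2*exp(4*I*pi/5))*conj(exp(-4*I*pi/5)) + 1*(1 + 2*exp(-2*I*pi/5) + 2*exp(2*I*pi/5))*conj(exp(-2*I*pi/5))]
      = (1/5)[(5) + (2 + 2*exp(-4*I*pi/5) + exp(-2*I*pi/5)) + (2 + exp(-4*I*pi/5) + 2*exp(2*I*pi/5)) + (2 + 2*exp(-2*I*pi/5) + exp(4*I*pi/5)) + (2 + exp(2*I*pi/5) + 2*exp(4*I*pi/5))] = 10/5 = 2
  <chi_rho, chi_2> = (1/5)[1*(5)*conj(1) + 1*(1 + 2*exp(-2*I*pi/5) + 2*exp(2*I*pi/5))*conj(exp(4*I*pi/5)) + 1*(1 + 2*exp(-4*I*pi/5) + 2*exp(4*I*pi/5))*conj(exp(-2*I*pi/5)) + 1*(1 + 2*exp(-4*I*pi/5) + 2*exp(4*I*pi/5))*conj(exp(2*I*pi/5)) + 1*(1 + 2*exp(-2*I*pi/5) + 2*exp(2*I*pi/5))*conj(exp(-4*I*pi/5))]
      = (1/5)[(5) + (2*exp(-2*I*pi/5) + exp(-4*I*pi/5) + 2*exp(4*I*pi/5)) + (2*exp(-2*I*pi/5) + 2*exp(-4*I*pi/5) + exp(2*I*pi/5)) + (exp(-2*I*pi/5) + 2*exp(4*I*pi/5) + 2*exp(2*I*pi/5)) + (2*exp(-4*I*pi/5) + exp(4*I*pi/5) + 2*exp(2*I*pi/5))] = 0/5 = 0
  <chi_rho, chi_3> = (1/5)[1*(5)*conj(1) + 1*(1 + 2*exp(-2*I*pi/5) + 2*exp(2*I*pi/5))*conj(exp(-4*I*pi/5)) + 1*(1 + 2*exp(-4*I*pi/5) + 2*exp(4*I*pi/5))*conj(exp(2*I*pi/5)) + 1*(1 + 2*exp(-4*I*pi/5) + 2*exp(4*I*pi/5))*conj(exp(-2*I*pi/5)) + 1*(1 + 2*exp(-2*I*pi/5) + 2*exp(2*I*pi/5))*conj(exp(4*I*pi/5))]
      = (1/5)[(5) + (2*exp(-4*I*pi/5) + exp(4*I*pi/5) + 2*exp(2*I*pi/5)) + (exp(-2*I*pi/5) + 2*exp(4*I*pi/5) + 2*exp(2*I*pi/5)) + (2*exp(-2*I*pi/5) + 2*exp(-4*I*pi/5) + exp(2*I*pi/5)) + (2*exp(-2*I*pi/5) + exp(-4*I*pi/5) + 2*exp(4*I*pi/5))] = 0/5 = 0
  <chi_rho, chi_4> = (1/5)[1*(5)*conj(1) + 1*(1 + 2*exp(-2*I*pi/5) + 2*exp(2*I*pi/5))*conj(exp(-2*I*pi/5)) + 1*(1 + 2*exp(-4*I*pi/5) + 2*exp(4*I*pi/5))*conj(exp(-4*I*pi/5)) + 1*(1 + 2*exp(-4*I*pi/5) + 2*exp(4*I*pi/5))*conj(exp(4*I*pi/5)) + 1*(1 + 2*exp(-2*I*pi/5) + 2*exp(2*I*pi/5))*conj(exp(2*I*pi/5))]
      = (1/5)[(5) + (2 + exp(2*I*pi/5) + 2*exp(4*I*pi/5)) + (2 + 2*exp(-2*I*pi/5) + exp(4*I*pi/5)) + (2 + exp(-4*I*pi/5) + 2*exp(2*I*pi/5)) + (2 + 2*exp(-4*I*pi/5) + exp(-2*I*pi/5))] = 10/5 = 2
(Exp terms are combined using exp(i*s)*conj(exp(i*t)) = exp(i*(s-t)), and sums of them are collapsed using the identity that for every m > 1 the m distinct m-th roots of unity sum to 0, e.g. 1 + exp(2*I*pi/3) + exp(-2*I*pi/3) = 0.)
Dimension check: dim(rho) = sum (mult * dim) = 1*1 + 2*1 + 0*1 + 0*1 + 2*1 = 5 = chi_rho(e) = 5.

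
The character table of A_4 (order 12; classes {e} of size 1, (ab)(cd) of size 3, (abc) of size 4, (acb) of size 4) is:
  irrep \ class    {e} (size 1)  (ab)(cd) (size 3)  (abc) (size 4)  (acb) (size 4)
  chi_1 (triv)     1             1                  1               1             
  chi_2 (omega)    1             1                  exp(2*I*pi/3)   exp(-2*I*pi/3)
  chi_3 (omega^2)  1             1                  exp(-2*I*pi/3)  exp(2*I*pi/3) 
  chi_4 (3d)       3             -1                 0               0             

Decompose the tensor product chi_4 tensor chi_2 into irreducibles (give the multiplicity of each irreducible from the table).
chi_4 tensor chi_2 = chi_4 (all other irreducibles have multiplicity 0).

Explanation: The character of a tensor product is the pointwise product (chi_4 * chi_2)(C) = chi_4(C) * chi_2(C):
  {e}: (3)*(1), (ab)(cd): (-1)*(1), (abc): (0)*(exp(2*I*pi/3)), (acb): (0)*(exp(-2*I*pi/3))
so (chi_4 * chi_2) takes values
  {e} -> 3, (ab)(cd) -> -1, (abc) -> 0, (acb) -> 0.
Now take the inner product of this character with each irreducible chi from the table, <chi_4*chi_2, chi> = (1/12) sum_C |C| (chi_4*chi_2)(C) conj(chi(C)):
  <chi_4*chi_2, chi_1> = (1/12)[1*(3)*conj(1) + 3*(-1)*conj(1) + 4*(0)*conj(1) + 4*(0)*conj(1)]
      = (1/12)[(3) + (-3) + (0) + (0)] = 0/12 = 0
  <chi_4*chi_2, chi_2> = (1/12)[1*(3)*conj(1) + 3*(-1)*conj(1) + 4*(0)*conj(exp(2*I*pi/3)) + 4*(0)*conj(exp(-2*I*pi/3))]
      = (1/12)[(3) + (-3) + (0) + (0)] = 0/12 = 0
  <chi_4*chi_2, chi_3> = (1/12)[1*(3)*conj(1) + 3*(-1)*conj(1) + 4*(0)*conj(exp(-2*I*pi/3)) + 4*(0)*conj(exp(2*I*pi/3))]
      = (1/12)[(3) + (-3) + (0) + (0)] = 0/12 = 0
  <chi_4*chi_2, chi_4> = (1/12)[1*(3)*conj(3) + 3*(-1)*conj(-1) + 4*(0)*conj(0) + 4*(0)*conj(0)]
      = (1/12)[(9) + (3) + (0) + (0)] = 12/12 = 1
(Exp terms are combined using exp(i*s)*conj(exp(i*t)) = exp(i*(s-t)), and sums of them are collapsed using the identity that for every m > 1 the m distinct m-th roots of unity sum to 0, e.g. 1 + exp(2*I*pi/3) + exp(-2*I*pi/3) = 0.)
Hence the multiplicities are chi_4: 1. Dimension check: dim(chi_4)*dim(chi_2) = 3*1 = 3 and sum (mult * dim) = 1*3 = 3.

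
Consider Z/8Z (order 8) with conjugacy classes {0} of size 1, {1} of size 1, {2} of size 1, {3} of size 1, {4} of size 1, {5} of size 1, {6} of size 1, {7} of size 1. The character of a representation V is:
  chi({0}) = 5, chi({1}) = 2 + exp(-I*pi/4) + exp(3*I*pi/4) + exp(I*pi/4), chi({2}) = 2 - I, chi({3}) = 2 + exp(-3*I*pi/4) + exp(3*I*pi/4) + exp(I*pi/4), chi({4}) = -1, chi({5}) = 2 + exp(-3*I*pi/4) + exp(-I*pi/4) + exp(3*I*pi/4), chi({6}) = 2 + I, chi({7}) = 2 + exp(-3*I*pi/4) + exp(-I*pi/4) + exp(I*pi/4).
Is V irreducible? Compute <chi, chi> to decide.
Not irreducible (reducible): <chi, chi> = 7 > 1.

Details: <chi, chi> = (1/|G|) sum_C |C| * |chi(C)|^2 = (1/8)[1*|5|^2 + 1*|2 + exp(-I*pi/4) + exp(3*I*pi/4) + exp(I*pi/4)|^2 + 1*|2 - I|^2 + 1*|2 + exp(-3*I*pi/4) + exp(3*I*pi/4) + exp(I*pi/4)|^2 + 1*|-1|^2 + 1*|2 + exp(-3*I*pi/4) + exp(-I*pi/4) + exp(3*I*pi/4)|^2 + 1*|2 + I|^2 + 1*|2 + exp(-3*I*pi/4) + exp(-I*pi/4) + exp(I*pi/4)|^2]
  = (1/8)[(25) + (5 + 4*exp(-I*pi/4) + 2*exp(-3*I*pi/4) + 2*exp(3*I*pi/4) + 4*exp(I*pi/4)) + (5) + (5 + 4*exp(-3*I*pi/4) + 2*exp(-I*pi/4) + 2*exp(I*pi/4) + 4*exp(3*I*pi/4)) + (1) + (5 + 4*exp(-3*I*pi/4) + 2*exp(-I*pi/4) + 2*exp(I*pi/4) + 4*exp(3*I*pi/4)) + (5) + (5 + 4*exp(-I*pi/4) + 2*exp(-3*I*pi/4) + 2*exp(3*I*pi/4) + 4*exp(I*pi/4))] = 56/8 = 7.
(Exp terms are combined using exp(i*s)*conj(exp(i*t)) = exp(i*(s-t)), and sums of them are collapsed using the identity that for every m > 1 the m distinct m-th roots of unity sum to 0, e.g. 1 + exp(2*I*pi/3) + exp(-2*I*pi/3) = 0.)
A character is irreducible iff <chi, chi> = 1, so this representation is reducible.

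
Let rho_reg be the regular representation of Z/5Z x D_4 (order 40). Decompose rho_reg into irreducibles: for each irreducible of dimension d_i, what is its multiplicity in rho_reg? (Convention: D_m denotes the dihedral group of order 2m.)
Each irreducible V_i of dimension d_i appears with multiplicity d_i, i.e. rho_reg = (direct sum over all irreducibles V_i) d_i V_i. The irreducible dimensions for Z/5Z x D_4 are 1, 1, 1, 1, 1, 1, 1, 1, 1, 1, 1, 1, 1, 1, 1, 1, 1, 1, 1, 1, 2, 2, 2, 2, 2: 20 irreducibles of dimension 1, each with multiplicity 1; 5 irreducibles of dimension 2, each with multiplicity 2. Total dimension 20*1*1 + 5*2*2 = 40 = |G|.

Solution. General theorem: in the regular representation of a finite group G, each irreducible appears with multiplicity equal to its dimension. Check: dim(rho_reg) = sum d_i^2 = 1 + 1 + 1 + 1 + 1 + 1 + 1 + 1 + 1 + 1 + 1 + 1 + 1 + 1 + 1 + 1 + 1 + 1 + 1 + 1 + 4 + 4 + 4 + 4 + 4 = 40 = |G|.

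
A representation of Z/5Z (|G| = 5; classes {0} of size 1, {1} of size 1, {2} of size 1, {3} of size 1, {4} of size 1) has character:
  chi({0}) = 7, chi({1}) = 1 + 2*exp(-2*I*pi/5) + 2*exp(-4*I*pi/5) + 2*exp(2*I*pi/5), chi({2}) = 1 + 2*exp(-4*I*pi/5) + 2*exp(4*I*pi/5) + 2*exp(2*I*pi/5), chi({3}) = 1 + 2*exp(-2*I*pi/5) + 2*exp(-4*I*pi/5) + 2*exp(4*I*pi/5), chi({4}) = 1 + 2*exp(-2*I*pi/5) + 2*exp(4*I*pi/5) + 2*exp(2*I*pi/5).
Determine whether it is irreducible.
Not irreducible (reducible): <chi, chi> = 13 > 1.

Working: <chi, chi> = (1/|G|) sum_C |C| * |chi(C)|^2 = (1/5)[1*|7|^2 + 1*|1 + 2*exp(-2*I*pi/5) + 2*exp(-4*I*pi/5) + 2*exp(2*I*pi/5)|^2 + 1*|1 + 2*exp(-4*I*pi/5) + 2*exp(4*I*pi/5) + 2*exp(2*I*pi/5)|^2 + 1*|1 + 2*exp(-2*I*pi/5) + 2*exp(-4*I*pi/5) + 2*exp(4*I*pi/5)|^2 + 1*|1 + 2*exp(-2*I*pi/5) + 2*exp(4*I*pi/5) + 2*exp(2*I*pi/5)|^2]
  = (1/5)[(49) + (13 + 8*exp(-2*I*pi/5) + 10*exp(-4*I*pi/5) + 10*exp(4*I*pi/5) + 8*exp(2*I*pi/5)) + (13 + 10*exp(-2*I*pi/5) + 8*exp(-4*I*pi/5) + 8*exp(4*I*pi/5) + 10*exp(2*I*pi/5)) + (13 + 10*exp(-2*I*pi/5) + 8*exp(-4*I*pi/5) + 8*exp(4*I*pi/5) + 10*exp(2*I*pi/5)) + (13 + 8*exp(-2*I*pi/5) + 10*exp(-4*I*pi/5) + 10*exp(4*I*pi/5) + 8*exp(2*I*pi/5))] = 65/5 = 13.
(Exp terms are combined using exp(i*s)*conj(exp(i*t)) = exp(i*(s-t)), and sums of them are collapsed using the identity that for every m > 1 the m distinct m-th roots of unity sum to 0, e.g. 1 + exp(2*I*pi/3) + exp(-2*I*pi/3) = 0.)
A character is irreducible iff <chi, chi> = 1, so this representation is reducible.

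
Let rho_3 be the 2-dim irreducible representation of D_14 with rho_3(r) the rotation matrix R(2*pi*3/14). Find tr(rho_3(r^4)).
chi_{rho_3}(r^4) = 2*cos(2*pi*3*4/14) = 2*cos(2*pi/7)

Derivation: rho_3(r^4) is rotation by angle 2*pi*3*4/14, whose trace is 2*cos(2*pi*3*4/14) = 2*cos(2*pi/7).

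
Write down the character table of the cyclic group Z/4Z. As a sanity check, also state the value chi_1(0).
Character table of Z/4Z (irreps indexed chi_0,...,chi_3 with chi_k(m) = zeta_4^(k*m), zeta_4 = exp(2*pi*i/4)):
  irrep \ class  {0} (size 1)  {1} (size 1)  {2} (size 1)  {3} (size 1)
  chi_0          1             1             1             1           
  chi_1          1             I             -1            -I          
  chi_2          1             -1            1             -1          
  chi_3          1             -I            -1            I           

Spot check: chi_1(0) = zeta_4^(1*0) = zeta_4^0 = 1.

Argument: Z/4Z is abelian, so all 4 irreducible complex representations are 1-dimensional. They are given by chi_k(m) = zeta_4^(k*m) for k = 0,...,3. Row orthogonality: sum_m chi_k(m) conj(chi_l(m)) = 4 * [k = l].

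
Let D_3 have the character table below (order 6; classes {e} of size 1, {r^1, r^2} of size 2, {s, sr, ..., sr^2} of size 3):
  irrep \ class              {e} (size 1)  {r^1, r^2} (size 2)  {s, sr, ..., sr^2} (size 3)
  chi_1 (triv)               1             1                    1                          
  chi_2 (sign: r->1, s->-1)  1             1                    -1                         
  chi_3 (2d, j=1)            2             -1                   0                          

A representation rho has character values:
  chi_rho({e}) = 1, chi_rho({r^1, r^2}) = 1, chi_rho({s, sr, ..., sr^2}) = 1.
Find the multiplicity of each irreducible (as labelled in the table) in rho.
Multiplicities: chi_1: 1, chi_2: 0, chi_3: 0.

Explanation: Use <chi_rho, chi> = (1/|G|) sum_C |C| * chi_rho(C) * conj(chi(C)) with |G| = 6 for each irreducible chi in the table:
  <chi_rho, chi_1> = (1/6)[1*(1)*conj(1) + 2*(1)*conj(1) + 3*(1)*conj(1)]
      = (1/6)[(1) + (2) + (3)] = 6/6 = 1
  <chi_rho, chi_2> = (1/6)[1*(1)*conj(1) + 2*(1)*conj(1) + 3*(1)*conj(-1)]
      = (1/6)[(1) + (2) + (-3)] = 0/6 = 0
  <chi_rho, chi_3> = (1/6)[1*(1)*conj(2) + 2*(1)*conj(-1) + 3*(1)*conj(0)]
      = (1/6)[(2) + (-2) + (0)] = 0/6 = 0
Dimension check: dim(rho) = sum (mult * dim) = 1*1 + 0*1 + 0*2 = 1 = chi_rho(e) = 1.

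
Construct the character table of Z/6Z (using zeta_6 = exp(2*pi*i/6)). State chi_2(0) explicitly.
Character table of Z/6Z (irreps indexed chi_0,...,chi_5 with chi_k(m) = zeta_6^(k*m), zeta_6 = exp(2*pi*i/6)):
  irrep \ class  {0} (size 1)  {1} (size 1)    {2} (size 1)    {3} (size 1)  {4} (size 1)    {5} (size 1)  
  chi_0          1             1               1               1             1               1             
  chi_1          1             exp(I*pi/3)     exp(2*I*pi/3)   -1            exp(-2*I*pi/3)  exp(-I*pi/3)  
  chi_2          1             exp(2*I*pi/3)   exp(-2*I*pi/3)  1             exp(2*I*pi/3)   exp(-2*I*pi/3)
  chi_3          1             -1              1               -1            1               -1            
  chi_4          1             exp(-2*I*pi/3)  exp(2*I*pi/3)   1             exp(-2*I*pi/3)  exp(2*I*pi/3) 
  chi_5          1             exp(-I*pi/3)    exp(-2*I*pi/3)  -1            exp(2*I*pi/3)   exp(I*pi/3)   

Spot check: chi_2(0) = zeta_6^(2*0) = zeta_6^0 = 1.

Derivation: Z/6Z is abelian, so all 6 irreducible complex representations are 1-dimensional. They are given by chi_k(m) = zeta_6^(k*m) for k = 0,...,5. Row orthogonality: sum_m chi_k(m) conj(chi_l(m)) = 6 * [k = l].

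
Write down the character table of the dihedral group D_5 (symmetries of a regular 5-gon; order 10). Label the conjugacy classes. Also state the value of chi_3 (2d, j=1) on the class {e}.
Conjugacy classes: {e} of size 1, {r^1, r^4} of size 2, {r^2, r^3} of size 2, {s, sr, ..., sr^4} of size 5.
Character table:
  irrep \ class              {e} (size 1)  {r^1, r^4} (size 2)  {r^2, r^3} (size 2)  {s, sr, ..., sr^4} (size 5)
  chi_1 (triv)               1             1                    1                    1                          
  chi_2 (sign: r->1, s->-1)  1             1                    1                    -1                         
  chi_3 (2d, j=1)            2             -1/2 + sqrt(5)/2     -sqrt(5)/2 - 1/2     0                          
  chi_4 (2d, j=2)            2             -sqrt(5)/2 - 1/2     -1/2 + sqrt(5)/2     0                          

Spot check: chi_3 (2d, j=1) on {e} = 2.

Working: D_5 has order 2*5 = 10 with 4 conjugacy classes, hence 4 irreducibles. Sum of squared dims 1 + 1 + 4 + 4 = 10 = |G|. Linear characters come from the abelianisation; the 2-dimensional irreps have character r^k -> 2*cos(2*pi*j*k/5), reflections -> 0.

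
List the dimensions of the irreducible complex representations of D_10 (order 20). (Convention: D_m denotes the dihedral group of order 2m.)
Dimensions: 1, 1, 1, 1, 2, 2, 2, 2

Proof sketch: There are 8 irreducibles (= number of conjugacy classes). Their dimensions d_i satisfy sum d_i^2 = |G| = 20: 1 + 1 + 1 + 1 + 4 + 4 + 4 + 4 = 20.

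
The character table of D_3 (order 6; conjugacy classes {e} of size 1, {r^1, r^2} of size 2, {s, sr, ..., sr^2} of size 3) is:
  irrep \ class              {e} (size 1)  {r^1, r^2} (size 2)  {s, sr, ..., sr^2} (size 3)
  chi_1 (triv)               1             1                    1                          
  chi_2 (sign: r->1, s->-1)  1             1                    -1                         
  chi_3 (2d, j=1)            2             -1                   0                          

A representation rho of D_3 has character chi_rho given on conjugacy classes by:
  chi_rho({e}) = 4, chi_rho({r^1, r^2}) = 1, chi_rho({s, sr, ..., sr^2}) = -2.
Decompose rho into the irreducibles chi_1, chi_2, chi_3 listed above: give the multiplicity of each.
Multiplicities: chi_1: 0, chi_2: 2, chi_3: 1.

Working: Use <chi_rho, chi> = (1/|G|) sum_C |C| * chi_rho(C) * conj(chi(C)) with |G| = 6 for each irreducible chi in the table:
  <chi_rho, chi_1> = (1/6)[1*(4)*conj(1) + 2*(1)*conj(1) + 3*(-2)*conj(1)]
      = (1/6)[(4) + (2) + (-6)] = 0/6 = 0
  <chi_rho, chi_2> = (1/6)[1*(4)*conj(1) + 2*(1)*conj(1) + 3*(-2)*conj(-1)]
      = (1/6)[(4) + (2) + (6)] = 12/6 = 2
  <chi_rho, chi_3> = (1/6)[1*(4)*conj(2) + 2*(1)*conj(-1) + 3*(-2)*conj(0)]
      = (1/6)[(8) + (-2) + (0)] = 6/6 = 1
Dimension check: dim(rho) = sum (mult * dim) = 0*1 + 2*1 + 1*2 = 4 = chi_rho(e) = 4.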